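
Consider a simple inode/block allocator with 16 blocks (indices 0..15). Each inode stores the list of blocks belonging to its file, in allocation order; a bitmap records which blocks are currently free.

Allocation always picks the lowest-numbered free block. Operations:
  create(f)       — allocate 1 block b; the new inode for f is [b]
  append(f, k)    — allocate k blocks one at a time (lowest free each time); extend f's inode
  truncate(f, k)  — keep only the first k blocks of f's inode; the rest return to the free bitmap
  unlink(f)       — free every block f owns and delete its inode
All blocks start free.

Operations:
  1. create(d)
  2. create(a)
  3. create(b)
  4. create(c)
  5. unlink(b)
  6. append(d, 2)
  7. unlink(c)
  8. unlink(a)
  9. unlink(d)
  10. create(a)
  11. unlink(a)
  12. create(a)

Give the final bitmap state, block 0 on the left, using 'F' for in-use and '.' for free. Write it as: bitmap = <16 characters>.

bitmap = F...............

[1] create(d) — d=0 (map F...............)
[2] create(a) — a=1 d=0 (map FF..............)
[3] create(b) — a=1 b=2 d=0 (map FFF.............)
[4] create(c) — a=1 b=2 c=3 d=0 (map FFFF............)
[5] unlink(b) — a=1 c=3 d=0 (map FF.F............)
[6] append(d, 2) — a=1 c=3 d=0,2,4 (map FFFFF...........)
[7] unlink(c) — a=1 d=0,2,4 (map FFF.F...........)
[8] unlink(a) — d=0,2,4 (map F.F.F...........)
[9] unlink(d) —  (map ................)
[10] create(a) — a=0 (map F...............)
[11] unlink(a) —  (map ................)
[12] create(a) — a=0 (map F...............)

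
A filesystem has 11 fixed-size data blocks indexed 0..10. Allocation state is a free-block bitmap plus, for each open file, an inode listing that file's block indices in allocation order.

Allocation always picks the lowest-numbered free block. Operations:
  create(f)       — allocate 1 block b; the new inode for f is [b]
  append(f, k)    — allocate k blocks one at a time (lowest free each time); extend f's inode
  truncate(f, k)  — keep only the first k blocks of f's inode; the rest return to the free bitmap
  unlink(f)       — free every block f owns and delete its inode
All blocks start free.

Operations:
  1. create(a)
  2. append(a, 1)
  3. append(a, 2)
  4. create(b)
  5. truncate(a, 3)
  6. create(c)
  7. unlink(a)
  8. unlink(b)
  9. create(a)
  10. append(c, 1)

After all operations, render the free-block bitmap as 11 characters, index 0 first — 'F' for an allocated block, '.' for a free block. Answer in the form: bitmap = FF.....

  1. create(a)  ⇒  F..........  {a→[0]}
  2. append(a, 1)  ⇒  FF.........  {a→[0, 1]}
  3. append(a, 2)  ⇒  FFFF.......  {a→[0, 1, 2, 3]}
  4. create(b)  ⇒  FFFFF......  {a→[0, 1, 2, 3]; b→[4]}
  5. truncate(a, 3)  ⇒  FFF.F......  {a→[0, 1, 2]; b→[4]}
  6. create(c)  ⇒  FFFFF......  {a→[0, 1, 2]; b→[4]; c→[3]}
  7. unlink(a)  ⇒  ...FF......  {b→[4]; c→[3]}
  8. unlink(b)  ⇒  ...F.......  {c→[3]}
  9. create(a)  ⇒  F..F.......  {a→[0]; c→[3]}
  10. append(c, 1)  ⇒  FF.F.......  {a→[0]; c→[3, 1]}

bitmap = FF.F.......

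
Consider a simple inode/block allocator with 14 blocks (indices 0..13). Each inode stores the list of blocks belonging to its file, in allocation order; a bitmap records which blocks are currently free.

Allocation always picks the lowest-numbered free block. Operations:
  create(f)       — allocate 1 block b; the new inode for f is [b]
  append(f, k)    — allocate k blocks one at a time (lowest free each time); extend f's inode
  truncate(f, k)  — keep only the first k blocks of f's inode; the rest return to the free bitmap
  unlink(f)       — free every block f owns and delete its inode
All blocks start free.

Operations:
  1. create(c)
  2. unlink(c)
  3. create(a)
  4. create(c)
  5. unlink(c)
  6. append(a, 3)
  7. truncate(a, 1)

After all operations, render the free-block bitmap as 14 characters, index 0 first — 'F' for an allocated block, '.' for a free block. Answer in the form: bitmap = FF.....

bitmap = F.............

  1. create(c)  ⇒  F.............  {c→[0]}
  2. unlink(c)  ⇒  ..............  {}
  3. create(a)  ⇒  F.............  {a→[0]}
  4. create(c)  ⇒  FF............  {a→[0]; c→[1]}
  5. unlink(c)  ⇒  F.............  {a→[0]}
  6. append(a, 3)  ⇒  FFFF..........  {a→[0, 1, 2, 3]}
  7. truncate(a, 1)  ⇒  F.............  {a→[0]}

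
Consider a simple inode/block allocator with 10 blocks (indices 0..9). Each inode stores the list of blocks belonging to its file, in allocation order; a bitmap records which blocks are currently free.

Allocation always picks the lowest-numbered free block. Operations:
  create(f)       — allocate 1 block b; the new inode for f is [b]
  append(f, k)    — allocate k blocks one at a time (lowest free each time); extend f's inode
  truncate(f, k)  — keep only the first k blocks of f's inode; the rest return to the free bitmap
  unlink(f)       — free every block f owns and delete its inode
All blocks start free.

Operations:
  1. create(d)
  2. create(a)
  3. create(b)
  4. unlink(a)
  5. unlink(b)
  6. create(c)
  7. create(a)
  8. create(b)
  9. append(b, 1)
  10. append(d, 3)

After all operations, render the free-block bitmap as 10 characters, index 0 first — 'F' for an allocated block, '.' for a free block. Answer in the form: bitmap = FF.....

bitmap = FFFFFFFF..

create(d): bitmap=F......... | d=[0]
create(a): bitmap=FF........ | a=[1] d=[0]
create(b): bitmap=FFF....... | a=[1] b=[2] d=[0]
unlink(a): bitmap=F.F....... | b=[2] d=[0]
unlink(b): bitmap=F......... | d=[0]
create(c): bitmap=FF........ | c=[1] d=[0]
create(a): bitmap=FFF....... | a=[2] c=[1] d=[0]
create(b): bitmap=FFFF...... | a=[2] b=[3] c=[1] d=[0]
append(b, 1): bitmap=FFFFF..... | a=[2] b=[3, 4] c=[1] d=[0]
append(d, 3): bitmap=FFFFFFFF.. | a=[2] b=[3, 4] c=[1] d=[0, 5, 6, 7]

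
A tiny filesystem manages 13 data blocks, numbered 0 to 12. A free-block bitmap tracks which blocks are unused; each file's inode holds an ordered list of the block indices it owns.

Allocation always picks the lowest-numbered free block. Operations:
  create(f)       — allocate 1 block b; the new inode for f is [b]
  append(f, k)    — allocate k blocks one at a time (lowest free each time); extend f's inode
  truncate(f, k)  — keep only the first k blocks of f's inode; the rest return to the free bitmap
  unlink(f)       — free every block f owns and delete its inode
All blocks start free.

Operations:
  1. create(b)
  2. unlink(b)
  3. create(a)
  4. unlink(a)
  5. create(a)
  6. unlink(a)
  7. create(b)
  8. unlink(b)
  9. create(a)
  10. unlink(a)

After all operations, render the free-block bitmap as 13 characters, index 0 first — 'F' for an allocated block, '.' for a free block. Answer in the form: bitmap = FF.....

bitmap = .............

after create(b) → b:[0]  free=[F............]
after unlink(b) →   free=[.............]
after create(a) → a:[0]  free=[F............]
after unlink(a) →   free=[.............]
after create(a) → a:[0]  free=[F............]
after unlink(a) →   free=[.............]
after create(b) → b:[0]  free=[F............]
after unlink(b) →   free=[.............]
after create(a) → a:[0]  free=[F............]
after unlink(a) →   free=[.............]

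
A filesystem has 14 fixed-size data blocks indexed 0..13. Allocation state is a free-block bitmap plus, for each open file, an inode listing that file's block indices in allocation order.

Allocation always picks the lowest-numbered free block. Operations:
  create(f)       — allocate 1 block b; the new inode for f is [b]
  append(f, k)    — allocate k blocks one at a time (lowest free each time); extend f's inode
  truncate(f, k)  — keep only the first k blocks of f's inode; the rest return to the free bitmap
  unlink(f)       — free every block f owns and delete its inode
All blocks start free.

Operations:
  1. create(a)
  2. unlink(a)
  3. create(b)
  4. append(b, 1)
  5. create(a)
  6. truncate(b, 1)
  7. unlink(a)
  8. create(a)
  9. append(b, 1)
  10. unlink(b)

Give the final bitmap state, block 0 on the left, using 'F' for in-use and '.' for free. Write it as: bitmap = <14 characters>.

[1] create(a) — a=0 (map F.............)
[2] unlink(a) —  (map ..............)
[3] create(b) — b=0 (map F.............)
[4] append(b, 1) — b=0,1 (map FF............)
[5] create(a) — a=2 b=0,1 (map FFF...........)
[6] truncate(b, 1) — a=2 b=0 (map F.F...........)
[7] unlink(a) — b=0 (map F.............)
[8] create(a) — a=1 b=0 (map FF............)
[9] append(b, 1) — a=1 b=0,2 (map FFF...........)
[10] unlink(b) — a=1 (map .F............)

bitmap = .F............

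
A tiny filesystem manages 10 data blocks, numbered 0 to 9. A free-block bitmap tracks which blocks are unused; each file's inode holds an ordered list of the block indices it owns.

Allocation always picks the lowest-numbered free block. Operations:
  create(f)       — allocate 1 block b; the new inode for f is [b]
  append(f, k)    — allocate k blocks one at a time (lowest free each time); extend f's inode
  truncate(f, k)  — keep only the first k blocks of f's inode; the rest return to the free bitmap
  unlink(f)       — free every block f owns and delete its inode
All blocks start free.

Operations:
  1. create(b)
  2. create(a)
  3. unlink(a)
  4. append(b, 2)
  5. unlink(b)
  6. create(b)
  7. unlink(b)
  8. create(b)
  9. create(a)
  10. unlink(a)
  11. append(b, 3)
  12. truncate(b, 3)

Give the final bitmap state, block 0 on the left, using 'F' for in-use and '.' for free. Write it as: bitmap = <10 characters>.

bitmap = FFF.......

create(b): bitmap=F......... | b=[0]
create(a): bitmap=FF........ | a=[1] b=[0]
unlink(a): bitmap=F......... | b=[0]
append(b, 2): bitmap=FFF....... | b=[0, 1, 2]
unlink(b): bitmap=.......... | 
create(b): bitmap=F......... | b=[0]
unlink(b): bitmap=.......... | 
create(b): bitmap=F......... | b=[0]
create(a): bitmap=FF........ | a=[1] b=[0]
unlink(a): bitmap=F......... | b=[0]
append(b, 3): bitmap=FFFF...... | b=[0, 1, 2, 3]
truncate(b, 3): bitmap=FFF....... | b=[0, 1, 2]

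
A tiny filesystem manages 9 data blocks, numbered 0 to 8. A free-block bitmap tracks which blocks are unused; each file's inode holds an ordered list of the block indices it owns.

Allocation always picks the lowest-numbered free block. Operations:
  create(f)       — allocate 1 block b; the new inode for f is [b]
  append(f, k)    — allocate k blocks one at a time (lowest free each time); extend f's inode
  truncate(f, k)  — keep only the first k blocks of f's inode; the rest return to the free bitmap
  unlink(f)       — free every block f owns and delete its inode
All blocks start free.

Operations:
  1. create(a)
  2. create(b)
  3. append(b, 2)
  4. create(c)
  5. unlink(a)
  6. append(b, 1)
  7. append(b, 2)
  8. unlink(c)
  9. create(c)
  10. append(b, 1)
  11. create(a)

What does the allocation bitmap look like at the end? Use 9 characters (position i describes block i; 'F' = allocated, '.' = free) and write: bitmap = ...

  1. create(a)  ⇒  F........  {a→[0]}
  2. create(b)  ⇒  FF.......  {a→[0]; b→[1]}
  3. append(b, 2)  ⇒  FFFF.....  {a→[0]; b→[1, 2, 3]}
  4. create(c)  ⇒  FFFFF....  {a→[0]; b→[1, 2, 3]; c→[4]}
  5. unlink(a)  ⇒  .FFFF....  {b→[1, 2, 3]; c→[4]}
  6. append(b, 1)  ⇒  FFFFF....  {b→[1, 2, 3, 0]; c→[4]}
  7. append(b, 2)  ⇒  FFFFFFF..  {b→[1, 2, 3, 0, 5, 6]; c→[4]}
  8. unlink(c)  ⇒  FFFF.FF..  {b→[1, 2, 3, 0, 5, 6]}
  9. create(c)  ⇒  FFFFFFF..  {b→[1, 2, 3, 0, 5, 6]; c→[4]}
  10. append(b, 1)  ⇒  FFFFFFFF.  {b→[1, 2, 3, 0, 5, 6, 7]; c→[4]}
  11. create(a)  ⇒  FFFFFFFFF  {a→[8]; b→[1, 2, 3, 0, 5, 6, 7]; c→[4]}

bitmap = FFFFFFFFF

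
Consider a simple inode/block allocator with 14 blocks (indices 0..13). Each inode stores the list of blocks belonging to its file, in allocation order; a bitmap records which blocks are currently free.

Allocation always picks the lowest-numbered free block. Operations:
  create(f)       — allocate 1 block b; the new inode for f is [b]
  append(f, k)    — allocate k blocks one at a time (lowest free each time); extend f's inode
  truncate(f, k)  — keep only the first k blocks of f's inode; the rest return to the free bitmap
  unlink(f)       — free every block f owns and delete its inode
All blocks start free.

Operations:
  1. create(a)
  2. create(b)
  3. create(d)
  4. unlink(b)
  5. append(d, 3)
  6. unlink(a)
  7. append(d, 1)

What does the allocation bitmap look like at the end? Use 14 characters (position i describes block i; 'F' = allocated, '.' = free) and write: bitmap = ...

bitmap = FFFFF.........

after create(a) → a:[0]  free=[F.............]
after create(b) → a:[0], b:[1]  free=[FF............]
after create(d) → a:[0], b:[1], d:[2]  free=[FFF...........]
after unlink(b) → a:[0], d:[2]  free=[F.F...........]
after append(d, 3) → a:[0], d:[2, 1, 3, 4]  free=[FFFFF.........]
after unlink(a) → d:[2, 1, 3, 4]  free=[.FFFF.........]
after append(d, 1) → d:[2, 1, 3, 4, 0]  free=[FFFFF.........]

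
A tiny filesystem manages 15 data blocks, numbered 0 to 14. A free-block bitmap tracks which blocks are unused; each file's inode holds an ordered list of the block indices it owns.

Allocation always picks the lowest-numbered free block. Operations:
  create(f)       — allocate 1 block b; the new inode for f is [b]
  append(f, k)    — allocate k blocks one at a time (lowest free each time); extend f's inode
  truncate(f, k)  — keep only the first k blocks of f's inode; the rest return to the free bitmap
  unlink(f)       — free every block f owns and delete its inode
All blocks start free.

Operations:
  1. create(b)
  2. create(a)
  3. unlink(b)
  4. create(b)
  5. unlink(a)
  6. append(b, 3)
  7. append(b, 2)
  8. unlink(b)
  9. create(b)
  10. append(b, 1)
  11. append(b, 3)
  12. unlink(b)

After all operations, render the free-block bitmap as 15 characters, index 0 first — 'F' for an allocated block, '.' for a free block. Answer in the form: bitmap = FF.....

bitmap = ...............

create(b): bitmap=F.............. | b=[0]
create(a): bitmap=FF............. | a=[1] b=[0]
unlink(b): bitmap=.F............. | a=[1]
create(b): bitmap=FF............. | a=[1] b=[0]
unlink(a): bitmap=F.............. | b=[0]
append(b, 3): bitmap=FFFF........... | b=[0, 1, 2, 3]
append(b, 2): bitmap=FFFFFF......... | b=[0, 1, 2, 3, 4, 5]
unlink(b): bitmap=............... | 
create(b): bitmap=F.............. | b=[0]
append(b, 1): bitmap=FF............. | b=[0, 1]
append(b, 3): bitmap=FFFFF.......... | b=[0, 1, 2, 3, 4]
unlink(b): bitmap=............... | 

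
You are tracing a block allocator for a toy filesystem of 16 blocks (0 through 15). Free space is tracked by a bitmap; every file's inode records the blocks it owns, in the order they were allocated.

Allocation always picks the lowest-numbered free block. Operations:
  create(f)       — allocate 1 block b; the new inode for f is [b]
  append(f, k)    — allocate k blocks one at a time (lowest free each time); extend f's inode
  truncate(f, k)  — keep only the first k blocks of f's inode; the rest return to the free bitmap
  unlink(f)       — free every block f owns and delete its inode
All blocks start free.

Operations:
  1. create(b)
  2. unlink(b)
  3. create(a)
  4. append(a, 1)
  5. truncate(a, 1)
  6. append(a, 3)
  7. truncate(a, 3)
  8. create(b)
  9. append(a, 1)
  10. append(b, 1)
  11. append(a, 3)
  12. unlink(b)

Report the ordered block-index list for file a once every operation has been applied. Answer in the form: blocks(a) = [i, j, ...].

blocks(a) = [0, 1, 2, 4, 6, 7, 8]

create(b): bitmap=F............... | b=[0]
unlink(b): bitmap=................ | 
create(a): bitmap=F............... | a=[0]
append(a, 1): bitmap=FF.............. | a=[0, 1]
truncate(a, 1): bitmap=F............... | a=[0]
append(a, 3): bitmap=FFFF............ | a=[0, 1, 2, 3]
truncate(a, 3): bitmap=FFF............. | a=[0, 1, 2]
create(b): bitmap=FFFF............ | a=[0, 1, 2] b=[3]
append(a, 1): bitmap=FFFFF........... | a=[0, 1, 2, 4] b=[3]
append(b, 1): bitmap=FFFFFF.......... | a=[0, 1, 2, 4] b=[3, 5]
append(a, 3): bitmap=FFFFFFFFF....... | a=[0, 1, 2, 4, 6, 7, 8] b=[3, 5]
unlink(b): bitmap=FFF.F.FFF....... | a=[0, 1, 2, 4, 6, 7, 8]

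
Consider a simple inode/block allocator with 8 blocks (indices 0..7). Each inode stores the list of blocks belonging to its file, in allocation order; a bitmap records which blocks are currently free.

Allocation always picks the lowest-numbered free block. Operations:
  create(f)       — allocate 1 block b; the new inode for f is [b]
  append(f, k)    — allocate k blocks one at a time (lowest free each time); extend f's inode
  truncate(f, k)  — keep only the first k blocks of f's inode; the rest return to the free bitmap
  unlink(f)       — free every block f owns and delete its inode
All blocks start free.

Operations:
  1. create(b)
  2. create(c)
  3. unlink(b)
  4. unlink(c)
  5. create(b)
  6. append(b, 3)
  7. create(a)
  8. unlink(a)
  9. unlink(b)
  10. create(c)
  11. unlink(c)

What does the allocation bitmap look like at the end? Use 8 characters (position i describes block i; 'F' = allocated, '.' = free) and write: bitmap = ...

bitmap = ........

  1. create(b)  ⇒  F.......  {b→[0]}
  2. create(c)  ⇒  FF......  {b→[0]; c→[1]}
  3. unlink(b)  ⇒  .F......  {c→[1]}
  4. unlink(c)  ⇒  ........  {}
  5. create(b)  ⇒  F.......  {b→[0]}
  6. append(b, 3)  ⇒  FFFF....  {b→[0, 1, 2, 3]}
  7. create(a)  ⇒  FFFFF...  {a→[4]; b→[0, 1, 2, 3]}
  8. unlink(a)  ⇒  FFFF....  {b→[0, 1, 2, 3]}
  9. unlink(b)  ⇒  ........  {}
  10. create(c)  ⇒  F.......  {c→[0]}
  11. unlink(c)  ⇒  ........  {}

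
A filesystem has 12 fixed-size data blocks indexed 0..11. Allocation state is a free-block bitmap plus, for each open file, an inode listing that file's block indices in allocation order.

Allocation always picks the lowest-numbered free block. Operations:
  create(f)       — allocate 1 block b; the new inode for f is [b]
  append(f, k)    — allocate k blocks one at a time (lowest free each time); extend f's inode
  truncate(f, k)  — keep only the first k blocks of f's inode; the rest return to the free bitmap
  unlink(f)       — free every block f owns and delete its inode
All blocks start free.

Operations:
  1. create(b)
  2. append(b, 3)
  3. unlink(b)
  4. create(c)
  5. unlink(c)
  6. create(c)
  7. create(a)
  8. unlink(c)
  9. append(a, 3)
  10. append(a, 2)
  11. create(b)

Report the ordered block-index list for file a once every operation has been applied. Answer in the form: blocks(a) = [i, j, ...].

blocks(a) = [1, 0, 2, 3, 4, 5]

after create(b) → b:[0]  free=[F...........]
after append(b, 3) → b:[0, 1, 2, 3]  free=[FFFF........]
after unlink(b) →   free=[............]
after create(c) → c:[0]  free=[F...........]
after unlink(c) →   free=[............]
after create(c) → c:[0]  free=[F...........]
after create(a) → a:[1], c:[0]  free=[FF..........]
after unlink(c) → a:[1]  free=[.F..........]
after append(a, 3) → a:[1, 0, 2, 3]  free=[FFFF........]
after append(a, 2) → a:[1, 0, 2, 3, 4, 5]  free=[FFFFFF......]
after create(b) → a:[1, 0, 2, 3, 4, 5], b:[6]  free=[FFFFFFF.....]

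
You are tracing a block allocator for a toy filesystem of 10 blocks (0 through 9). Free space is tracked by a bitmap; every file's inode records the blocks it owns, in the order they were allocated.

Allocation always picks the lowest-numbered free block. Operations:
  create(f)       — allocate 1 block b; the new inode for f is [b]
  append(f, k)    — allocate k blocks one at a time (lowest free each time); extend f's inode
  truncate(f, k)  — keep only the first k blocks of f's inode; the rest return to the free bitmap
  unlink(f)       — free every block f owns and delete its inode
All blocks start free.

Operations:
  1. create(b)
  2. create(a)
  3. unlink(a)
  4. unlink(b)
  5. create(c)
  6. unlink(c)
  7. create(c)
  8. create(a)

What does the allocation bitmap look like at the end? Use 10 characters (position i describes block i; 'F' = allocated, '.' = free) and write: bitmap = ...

bitmap = FF........

  1. create(b)  ⇒  F.........  {b→[0]}
  2. create(a)  ⇒  FF........  {a→[1]; b→[0]}
  3. unlink(a)  ⇒  F.........  {b→[0]}
  4. unlink(b)  ⇒  ..........  {}
  5. create(c)  ⇒  F.........  {c→[0]}
  6. unlink(c)  ⇒  ..........  {}
  7. create(c)  ⇒  F.........  {c→[0]}
  8. create(a)  ⇒  FF........  {a→[1]; c→[0]}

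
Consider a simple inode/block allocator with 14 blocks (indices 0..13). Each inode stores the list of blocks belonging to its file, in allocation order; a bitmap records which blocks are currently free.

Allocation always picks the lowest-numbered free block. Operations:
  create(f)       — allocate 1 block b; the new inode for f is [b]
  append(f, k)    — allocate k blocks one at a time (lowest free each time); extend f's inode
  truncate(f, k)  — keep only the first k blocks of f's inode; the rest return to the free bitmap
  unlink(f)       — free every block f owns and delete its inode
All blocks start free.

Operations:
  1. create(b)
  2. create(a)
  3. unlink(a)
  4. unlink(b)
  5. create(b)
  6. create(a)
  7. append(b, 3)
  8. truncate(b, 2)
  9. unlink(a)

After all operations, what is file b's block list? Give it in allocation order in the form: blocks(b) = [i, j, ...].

blocks(b) = [0, 2]

[1] create(b) — b=0 (map F.............)
[2] create(a) — a=1 b=0 (map FF............)
[3] unlink(a) — b=0 (map F.............)
[4] unlink(b) —  (map ..............)
[5] create(b) — b=0 (map F.............)
[6] create(a) — a=1 b=0 (map FF............)
[7] append(b, 3) — a=1 b=0,2,3,4 (map FFFFF.........)
[8] truncate(b, 2) — a=1 b=0,2 (map FFF...........)
[9] unlink(a) — b=0,2 (map F.F...........)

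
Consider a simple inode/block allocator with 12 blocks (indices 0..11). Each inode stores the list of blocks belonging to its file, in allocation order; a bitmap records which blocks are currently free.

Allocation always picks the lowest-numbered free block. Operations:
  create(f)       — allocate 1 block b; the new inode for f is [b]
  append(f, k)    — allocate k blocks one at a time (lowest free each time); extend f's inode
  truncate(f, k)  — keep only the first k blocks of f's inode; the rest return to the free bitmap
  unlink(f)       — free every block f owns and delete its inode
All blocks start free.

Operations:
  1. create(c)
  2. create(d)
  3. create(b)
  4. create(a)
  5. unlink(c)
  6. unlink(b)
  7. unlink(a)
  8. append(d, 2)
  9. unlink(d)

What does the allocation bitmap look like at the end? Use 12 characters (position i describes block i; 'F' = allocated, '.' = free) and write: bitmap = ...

bitmap = ............

  1. create(c)  ⇒  F...........  {c→[0]}
  2. create(d)  ⇒  FF..........  {c→[0]; d→[1]}
  3. create(b)  ⇒  FFF.........  {b→[2]; c→[0]; d→[1]}
  4. create(a)  ⇒  FFFF........  {a→[3]; b→[2]; c→[0]; d→[1]}
  5. unlink(c)  ⇒  .FFF........  {a→[3]; b→[2]; d→[1]}
  6. unlink(b)  ⇒  .F.F........  {a→[3]; d→[1]}
  7. unlink(a)  ⇒  .F..........  {d→[1]}
  8. append(d, 2)  ⇒  FFF.........  {d→[1, 0, 2]}
  9. unlink(d)  ⇒  ............  {}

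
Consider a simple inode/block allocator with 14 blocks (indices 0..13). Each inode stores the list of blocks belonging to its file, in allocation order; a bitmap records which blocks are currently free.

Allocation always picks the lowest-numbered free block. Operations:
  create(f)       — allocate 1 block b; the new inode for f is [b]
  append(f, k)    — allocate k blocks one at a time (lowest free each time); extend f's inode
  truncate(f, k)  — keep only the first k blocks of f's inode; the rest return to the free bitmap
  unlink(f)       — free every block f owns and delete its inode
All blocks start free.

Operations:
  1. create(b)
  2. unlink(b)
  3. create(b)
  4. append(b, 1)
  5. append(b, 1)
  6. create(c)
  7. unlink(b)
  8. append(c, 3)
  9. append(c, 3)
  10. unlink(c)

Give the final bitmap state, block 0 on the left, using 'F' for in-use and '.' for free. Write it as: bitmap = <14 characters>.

bitmap = ..............

  1. create(b)  ⇒  F.............  {b→[0]}
  2. unlink(b)  ⇒  ..............  {}
  3. create(b)  ⇒  F.............  {b→[0]}
  4. append(b, 1)  ⇒  FF............  {b→[0, 1]}
  5. append(b, 1)  ⇒  FFF...........  {b→[0, 1, 2]}
  6. create(c)  ⇒  FFFF..........  {b→[0, 1, 2]; c→[3]}
  7. unlink(b)  ⇒  ...F..........  {c→[3]}
  8. append(c, 3)  ⇒  FFFF..........  {c→[3, 0, 1, 2]}
  9. append(c, 3)  ⇒  FFFFFFF.......  {c→[3, 0, 1, 2, 4, 5, 6]}
  10. unlink(c)  ⇒  ..............  {}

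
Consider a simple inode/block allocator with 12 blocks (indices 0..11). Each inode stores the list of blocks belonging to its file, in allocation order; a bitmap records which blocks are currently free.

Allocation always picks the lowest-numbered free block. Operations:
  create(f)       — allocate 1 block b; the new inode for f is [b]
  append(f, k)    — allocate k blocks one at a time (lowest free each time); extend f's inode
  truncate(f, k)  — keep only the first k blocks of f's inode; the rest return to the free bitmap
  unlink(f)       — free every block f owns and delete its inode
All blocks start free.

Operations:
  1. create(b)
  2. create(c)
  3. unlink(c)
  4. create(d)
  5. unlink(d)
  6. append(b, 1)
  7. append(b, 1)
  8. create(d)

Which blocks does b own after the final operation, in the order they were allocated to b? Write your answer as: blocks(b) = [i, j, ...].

  1. create(b)  ⇒  F...........  {b→[0]}
  2. create(c)  ⇒  FF..........  {b→[0]; c→[1]}
  3. unlink(c)  ⇒  F...........  {b→[0]}
  4. create(d)  ⇒  FF..........  {b→[0]; d→[1]}
  5. unlink(d)  ⇒  F...........  {b→[0]}
  6. append(b, 1)  ⇒  FF..........  {b→[0, 1]}
  7. append(b, 1)  ⇒  FFF.........  {b→[0, 1, 2]}
  8. create(d)  ⇒  FFFF........  {b→[0, 1, 2]; d→[3]}

blocks(b) = [0, 1, 2]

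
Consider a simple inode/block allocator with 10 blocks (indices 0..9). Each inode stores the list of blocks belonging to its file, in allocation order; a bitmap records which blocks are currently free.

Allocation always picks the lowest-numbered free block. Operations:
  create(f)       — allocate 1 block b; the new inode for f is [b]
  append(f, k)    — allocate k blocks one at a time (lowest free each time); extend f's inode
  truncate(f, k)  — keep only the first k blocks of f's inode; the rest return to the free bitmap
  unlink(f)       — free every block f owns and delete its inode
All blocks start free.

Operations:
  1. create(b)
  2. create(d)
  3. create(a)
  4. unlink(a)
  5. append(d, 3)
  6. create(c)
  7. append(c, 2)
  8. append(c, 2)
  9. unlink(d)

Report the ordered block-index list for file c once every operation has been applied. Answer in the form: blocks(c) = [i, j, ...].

  1. create(b)  ⇒  F.........  {b→[0]}
  2. create(d)  ⇒  FF........  {b→[0]; d→[1]}
  3. create(a)  ⇒  FFF.......  {a→[2]; b→[0]; d→[1]}
  4. unlink(a)  ⇒  FF........  {b→[0]; d→[1]}
  5. append(d, 3)  ⇒  FFFFF.....  {b→[0]; d→[1, 2, 3, 4]}
  6. create(c)  ⇒  FFFFFF....  {b→[0]; c→[5]; d→[1, 2, 3, 4]}
  7. append(c, 2)  ⇒  FFFFFFFF..  {b→[0]; c→[5, 6, 7]; d→[1, 2, 3, 4]}
  8. append(c, 2)  ⇒  FFFFFFFFFF  {b→[0]; c→[5, 6, 7, 8, 9]; d→[1, 2, 3, 4]}
  9. unlink(d)  ⇒  F....FFFFF  {b→[0]; c→[5, 6, 7, 8, 9]}

blocks(c) = [5, 6, 7, 8, 9]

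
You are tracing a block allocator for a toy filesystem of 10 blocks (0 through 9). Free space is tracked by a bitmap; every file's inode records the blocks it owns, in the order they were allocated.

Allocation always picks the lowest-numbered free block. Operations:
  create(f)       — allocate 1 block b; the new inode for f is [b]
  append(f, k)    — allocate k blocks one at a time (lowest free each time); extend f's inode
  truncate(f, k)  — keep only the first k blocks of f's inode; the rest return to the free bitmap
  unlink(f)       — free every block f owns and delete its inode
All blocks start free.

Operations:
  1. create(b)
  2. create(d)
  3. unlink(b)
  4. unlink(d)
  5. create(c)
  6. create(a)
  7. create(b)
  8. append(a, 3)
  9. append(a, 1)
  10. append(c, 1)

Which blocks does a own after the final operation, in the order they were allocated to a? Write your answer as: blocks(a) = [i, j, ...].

blocks(a) = [1, 3, 4, 5, 6]

[1] create(b) — b=0 (map F.........)
[2] create(d) — b=0 d=1 (map FF........)
[3] unlink(b) — d=1 (map .F........)
[4] unlink(d) —  (map ..........)
[5] create(c) — c=0 (map F.........)
[6] create(a) — a=1 c=0 (map FF........)
[7] create(b) — a=1 b=2 c=0 (map FFF.......)
[8] append(a, 3) — a=1,3,4,5 b=2 c=0 (map FFFFFF....)
[9] append(a, 1) — a=1,3,4,5,6 b=2 c=0 (map FFFFFFF...)
[10] append(c, 1) — a=1,3,4,5,6 b=2 c=0,7 (map FFFFFFFF..)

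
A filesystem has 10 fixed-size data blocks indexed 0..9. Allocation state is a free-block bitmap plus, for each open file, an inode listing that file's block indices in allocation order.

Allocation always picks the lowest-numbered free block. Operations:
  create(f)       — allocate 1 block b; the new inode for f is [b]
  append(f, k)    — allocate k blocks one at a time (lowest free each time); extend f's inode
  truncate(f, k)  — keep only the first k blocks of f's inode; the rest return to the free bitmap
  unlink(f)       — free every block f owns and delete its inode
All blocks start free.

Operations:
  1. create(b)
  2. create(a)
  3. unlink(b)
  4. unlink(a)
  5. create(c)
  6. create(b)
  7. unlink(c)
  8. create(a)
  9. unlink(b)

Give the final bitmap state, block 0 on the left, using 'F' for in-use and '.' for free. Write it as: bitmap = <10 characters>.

bitmap = F.........

create(b): bitmap=F......... | b=[0]
create(a): bitmap=FF........ | a=[1] b=[0]
unlink(b): bitmap=.F........ | a=[1]
unlink(a): bitmap=.......... | 
create(c): bitmap=F......... | c=[0]
create(b): bitmap=FF........ | b=[1] c=[0]
unlink(c): bitmap=.F........ | b=[1]
create(a): bitmap=FF........ | a=[0] b=[1]
unlink(b): bitmap=F......... | a=[0]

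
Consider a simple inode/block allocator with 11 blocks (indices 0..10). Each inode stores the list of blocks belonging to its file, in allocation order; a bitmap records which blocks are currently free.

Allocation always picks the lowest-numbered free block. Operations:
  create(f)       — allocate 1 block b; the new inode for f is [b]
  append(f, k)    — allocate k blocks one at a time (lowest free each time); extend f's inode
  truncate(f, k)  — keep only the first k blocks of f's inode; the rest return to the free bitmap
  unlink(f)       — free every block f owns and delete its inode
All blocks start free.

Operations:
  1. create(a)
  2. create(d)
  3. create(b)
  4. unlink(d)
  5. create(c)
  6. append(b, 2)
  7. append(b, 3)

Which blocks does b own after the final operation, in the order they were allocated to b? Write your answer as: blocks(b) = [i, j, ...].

[1] create(a) — a=0 (map F..........)
[2] create(d) — a=0 d=1 (map FF.........)
[3] create(b) — a=0 b=2 d=1 (map FFF........)
[4] unlink(d) — a=0 b=2 (map F.F........)
[5] create(c) — a=0 b=2 c=1 (map FFF........)
[6] append(b, 2) — a=0 b=2,3,4 c=1 (map FFFFF......)
[7] append(b, 3) — a=0 b=2,3,4,5,6,7 c=1 (map FFFFFFFF...)

blocks(b) = [2, 3, 4, 5, 6, 7]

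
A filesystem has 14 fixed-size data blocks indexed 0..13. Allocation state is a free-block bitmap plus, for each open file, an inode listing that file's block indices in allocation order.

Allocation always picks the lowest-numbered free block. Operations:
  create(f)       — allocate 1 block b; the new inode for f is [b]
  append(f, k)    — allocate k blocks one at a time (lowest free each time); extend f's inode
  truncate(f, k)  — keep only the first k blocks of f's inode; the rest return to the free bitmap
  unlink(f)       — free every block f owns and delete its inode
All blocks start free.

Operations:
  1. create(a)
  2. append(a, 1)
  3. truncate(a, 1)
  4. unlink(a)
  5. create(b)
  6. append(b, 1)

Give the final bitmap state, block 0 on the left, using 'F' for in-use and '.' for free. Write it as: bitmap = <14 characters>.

create(a): bitmap=F............. | a=[0]
append(a, 1): bitmap=FF............ | a=[0, 1]
truncate(a, 1): bitmap=F............. | a=[0]
unlink(a): bitmap=.............. | 
create(b): bitmap=F............. | b=[0]
append(b, 1): bitmap=FF............ | b=[0, 1]

bitmap = FF............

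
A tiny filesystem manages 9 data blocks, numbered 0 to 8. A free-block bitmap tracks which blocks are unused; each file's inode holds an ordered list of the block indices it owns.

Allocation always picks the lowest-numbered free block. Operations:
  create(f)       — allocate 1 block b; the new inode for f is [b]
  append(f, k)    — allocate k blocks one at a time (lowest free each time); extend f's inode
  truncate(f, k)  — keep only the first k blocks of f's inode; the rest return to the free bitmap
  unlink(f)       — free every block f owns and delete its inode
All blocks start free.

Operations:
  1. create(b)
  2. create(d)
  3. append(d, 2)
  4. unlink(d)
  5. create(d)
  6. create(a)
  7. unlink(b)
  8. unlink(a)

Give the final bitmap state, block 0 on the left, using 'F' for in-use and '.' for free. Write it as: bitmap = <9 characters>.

bitmap = .F.......

after create(b) → b:[0]  free=[F........]
after create(d) → b:[0], d:[1]  free=[FF.......]
after append(d, 2) → b:[0], d:[1, 2, 3]  free=[FFFF.....]
after unlink(d) → b:[0]  free=[F........]
after create(d) → b:[0], d:[1]  free=[FF.......]
after create(a) → a:[2], b:[0], d:[1]  free=[FFF......]
after unlink(b) → a:[2], d:[1]  free=[.FF......]
after unlink(a) → d:[1]  free=[.F.......]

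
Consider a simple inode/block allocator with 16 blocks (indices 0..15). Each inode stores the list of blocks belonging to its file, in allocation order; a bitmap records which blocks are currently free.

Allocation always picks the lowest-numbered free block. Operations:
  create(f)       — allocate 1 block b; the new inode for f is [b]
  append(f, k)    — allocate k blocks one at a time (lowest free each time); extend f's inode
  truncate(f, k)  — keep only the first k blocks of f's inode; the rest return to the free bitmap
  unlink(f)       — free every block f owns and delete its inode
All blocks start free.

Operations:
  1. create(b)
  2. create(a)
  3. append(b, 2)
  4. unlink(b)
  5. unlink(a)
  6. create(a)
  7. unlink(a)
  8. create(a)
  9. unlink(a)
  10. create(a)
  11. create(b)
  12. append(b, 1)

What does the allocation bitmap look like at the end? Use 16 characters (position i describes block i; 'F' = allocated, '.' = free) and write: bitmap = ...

bitmap = FFF.............

after create(b) → b:[0]  free=[F...............]
after create(a) → a:[1], b:[0]  free=[FF..............]
after append(b, 2) → a:[1], b:[0, 2, 3]  free=[FFFF............]
after unlink(b) → a:[1]  free=[.F..............]
after unlink(a) →   free=[................]
after create(a) → a:[0]  free=[F...............]
after unlink(a) →   free=[................]
after create(a) → a:[0]  free=[F...............]
after unlink(a) →   free=[................]
after create(a) → a:[0]  free=[F...............]
after create(b) → a:[0], b:[1]  free=[FF..............]
after append(b, 1) → a:[0], b:[1, 2]  free=[FFF.............]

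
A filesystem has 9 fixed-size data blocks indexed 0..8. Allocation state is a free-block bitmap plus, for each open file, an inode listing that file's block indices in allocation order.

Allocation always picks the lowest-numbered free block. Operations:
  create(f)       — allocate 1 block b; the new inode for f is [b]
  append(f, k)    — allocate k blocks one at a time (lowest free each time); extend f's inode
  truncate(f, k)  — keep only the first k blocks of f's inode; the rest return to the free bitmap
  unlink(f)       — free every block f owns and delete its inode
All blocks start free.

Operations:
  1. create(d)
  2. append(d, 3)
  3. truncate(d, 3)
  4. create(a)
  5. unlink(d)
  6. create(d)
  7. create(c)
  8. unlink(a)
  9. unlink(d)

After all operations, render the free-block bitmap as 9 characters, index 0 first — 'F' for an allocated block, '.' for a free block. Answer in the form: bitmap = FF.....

bitmap = .F.......

  1. create(d)  ⇒  F........  {d→[0]}
  2. append(d, 3)  ⇒  FFFF.....  {d→[0, 1, 2, 3]}
  3. truncate(d, 3)  ⇒  FFF......  {d→[0, 1, 2]}
  4. create(a)  ⇒  FFFF.....  {a→[3]; d→[0, 1, 2]}
  5. unlink(d)  ⇒  ...F.....  {a→[3]}
  6. create(d)  ⇒  F..F.....  {a→[3]; d→[0]}
  7. create(c)  ⇒  FF.F.....  {a→[3]; c→[1]; d→[0]}
  8. unlink(a)  ⇒  FF.......  {c→[1]; d→[0]}
  9. unlink(d)  ⇒  .F.......  {c→[1]}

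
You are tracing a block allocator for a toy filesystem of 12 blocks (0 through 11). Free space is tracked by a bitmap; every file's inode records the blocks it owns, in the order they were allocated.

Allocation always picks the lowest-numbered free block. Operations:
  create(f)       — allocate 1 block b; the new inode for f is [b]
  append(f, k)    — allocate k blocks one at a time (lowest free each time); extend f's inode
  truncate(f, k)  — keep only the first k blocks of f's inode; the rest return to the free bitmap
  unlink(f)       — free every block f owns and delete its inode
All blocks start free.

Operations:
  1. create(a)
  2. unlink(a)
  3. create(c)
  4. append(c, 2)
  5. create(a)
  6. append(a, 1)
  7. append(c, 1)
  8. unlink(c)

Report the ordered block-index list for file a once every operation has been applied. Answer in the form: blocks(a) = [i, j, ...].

blocks(a) = [3, 4]

after create(a) → a:[0]  free=[F...........]
after unlink(a) →   free=[............]
after create(c) → c:[0]  free=[F...........]
after append(c, 2) → c:[0, 1, 2]  free=[FFF.........]
after create(a) → a:[3], c:[0, 1, 2]  free=[FFFF........]
after append(a, 1) → a:[3, 4], c:[0, 1, 2]  free=[FFFFF.......]
after append(c, 1) → a:[3, 4], c:[0, 1, 2, 5]  free=[FFFFFF......]
after unlink(c) → a:[3, 4]  free=[...FF.......]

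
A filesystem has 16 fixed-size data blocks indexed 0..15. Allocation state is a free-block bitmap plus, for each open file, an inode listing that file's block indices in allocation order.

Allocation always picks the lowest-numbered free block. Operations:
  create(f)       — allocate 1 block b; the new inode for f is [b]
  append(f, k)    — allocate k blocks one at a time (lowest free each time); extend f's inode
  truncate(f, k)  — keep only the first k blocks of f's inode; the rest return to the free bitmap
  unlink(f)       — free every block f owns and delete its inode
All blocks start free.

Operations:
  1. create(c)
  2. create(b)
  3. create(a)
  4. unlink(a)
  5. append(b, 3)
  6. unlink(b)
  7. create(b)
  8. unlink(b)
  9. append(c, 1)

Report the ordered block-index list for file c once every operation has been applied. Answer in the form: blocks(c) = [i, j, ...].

create(c): bitmap=F............... | c=[0]
create(b): bitmap=FF.............. | b=[1] c=[0]
create(a): bitmap=FFF............. | a=[2] b=[1] c=[0]
unlink(a): bitmap=FF.............. | b=[1] c=[0]
append(b, 3): bitmap=FFFFF........... | b=[1, 2, 3, 4] c=[0]
unlink(b): bitmap=F............... | c=[0]
create(b): bitmap=FF.............. | b=[1] c=[0]
unlink(b): bitmap=F............... | c=[0]
append(c, 1): bitmap=FF.............. | c=[0, 1]

blocks(c) = [0, 1]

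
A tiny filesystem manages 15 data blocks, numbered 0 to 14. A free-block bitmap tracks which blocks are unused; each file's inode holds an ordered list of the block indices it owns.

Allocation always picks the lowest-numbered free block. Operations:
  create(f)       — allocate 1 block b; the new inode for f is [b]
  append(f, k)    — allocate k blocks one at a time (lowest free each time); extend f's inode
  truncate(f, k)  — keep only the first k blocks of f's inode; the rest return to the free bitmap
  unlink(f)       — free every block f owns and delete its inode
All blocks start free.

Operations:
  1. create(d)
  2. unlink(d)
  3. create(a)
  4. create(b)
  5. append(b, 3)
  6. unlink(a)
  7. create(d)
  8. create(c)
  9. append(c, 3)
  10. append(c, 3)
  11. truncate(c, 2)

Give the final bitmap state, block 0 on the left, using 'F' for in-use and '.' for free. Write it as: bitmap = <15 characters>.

bitmap = FFFFFFF........

create(d): bitmap=F.............. | d=[0]
unlink(d): bitmap=............... | 
create(a): bitmap=F.............. | a=[0]
create(b): bitmap=FF............. | a=[0] b=[1]
append(b, 3): bitmap=FFFFF.......... | a=[0] b=[1, 2, 3, 4]
unlink(a): bitmap=.FFFF.......... | b=[1, 2, 3, 4]
create(d): bitmap=FFFFF.......... | b=[1, 2, 3, 4] d=[0]
create(c): bitmap=FFFFFF......... | b=[1, 2, 3, 4] c=[5] d=[0]
append(c, 3): bitmap=FFFFFFFFF...... | b=[1, 2, 3, 4] c=[5, 6, 7, 8] d=[0]
append(c, 3): bitmap=FFFFFFFFFFFF... | b=[1, 2, 3, 4] c=[5, 6, 7, 8, 9, 10, 11] d=[0]
truncate(c, 2): bitmap=FFFFFFF........ | b=[1, 2, 3, 4] c=[5, 6] d=[0]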